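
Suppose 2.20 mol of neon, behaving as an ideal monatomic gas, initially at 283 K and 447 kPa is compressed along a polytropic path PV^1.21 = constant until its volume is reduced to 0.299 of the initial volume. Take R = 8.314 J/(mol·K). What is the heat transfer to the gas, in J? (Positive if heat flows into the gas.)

-4870 J

V₁ = nRT₁/P₁ = 2.20×8.314×283/447 = 11.6 L.
Polytropic n=1.21: T₂ = T₁(V₁/V₂)^(n−1) = 283×(3.34)^0.21 = 365 K; P₂ = P₁(V₁/V₂)^n = 1930 kPa.
W = (P₁V₁−P₂V₂)/(n−1) = (447×11.6−1930×3.46)/0.21 = -7110 J.
ΔU = nCvΔT = 2.20×12.5×(365−283) = 2240 J.
Q = ΔU + W = -4870 J.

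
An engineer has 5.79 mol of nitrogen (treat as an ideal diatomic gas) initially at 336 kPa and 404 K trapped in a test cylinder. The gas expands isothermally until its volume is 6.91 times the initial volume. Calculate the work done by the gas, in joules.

37600 J

V₁ = nRT₁/P₁ = 5.79×8.314×404/336 = 57.9 L.
Isothermal: T stays 404 K; PV = const ⇒ V₂ = 400 L, P₂ = 48.6 kPa.
W = nRT ln(V₂/V₁) = 5.79×8.314×404×ln(6.91) = 37600 J.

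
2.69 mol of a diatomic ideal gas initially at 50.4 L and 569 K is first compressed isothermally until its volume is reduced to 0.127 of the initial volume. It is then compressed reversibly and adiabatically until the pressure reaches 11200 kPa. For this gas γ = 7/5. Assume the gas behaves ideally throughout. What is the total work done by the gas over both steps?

P₁ = nRT₁/V₁ = 2.69×8.314×569/50.4 = 252 kPa.
Step 1 — Isothermal: T stays 569 K; PV = const ⇒ V₂ = 6.40 L, P₂ = 1990 kPa.
ΔU = 0 (ideal gas, T constant).
W = nRT ln(V₂/V₁) = 2.69×8.314×569×ln(0.127) = -26300 J.
Q = ΔU + W = -26300 J.
State after step 1: P = 1990 kPa, V = 6.40 L, T = 569 K.
Step 2 — Adiabatic: T₂/T₁ = (P₂/P₁)^((γ−1)/γ) ⇒ T₂ = 569×(5.63)^0.286 = 932 K; V₂ = 1.86 L.
ΔU = nCvΔT = 2.69×20.8×(932−569) = 20300 J.
Q = 0 for an adiabatic process, so W = −ΔU = -20300 J.
Net over both steps: W = -46600 J, Q = -26300 J, ΔU = 20300 J.

-46600 J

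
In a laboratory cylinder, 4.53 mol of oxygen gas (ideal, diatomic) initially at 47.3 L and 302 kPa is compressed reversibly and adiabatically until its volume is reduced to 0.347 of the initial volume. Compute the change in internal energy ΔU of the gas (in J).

T₁ = P₁V₁/(nR) = 302×47.3/(4.53×8.314) = 379 K.
Adiabatic: TV^(γ−1) = const ⇒ T₂ = 379×(2.88)^0.400 = 579 K; PV^γ = const ⇒ P₂ = 1330 kPa.
For an ideal gas ΔU = nCvΔT with Cv = (5/2)R = 20.8 J/(mol·K).
ΔU = 4.53×20.8×(579−379) = 18800 J.

18800 J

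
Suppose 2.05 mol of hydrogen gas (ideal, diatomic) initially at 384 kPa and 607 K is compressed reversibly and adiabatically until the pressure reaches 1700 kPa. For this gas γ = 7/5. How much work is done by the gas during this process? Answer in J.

V₁ = nRT₁/P₁ = 2.05×8.314×607/384 = 26.9 L.
Adiabatic: T₂/T₁ = (P₂/P₁)^((γ−1)/γ) ⇒ T₂ = 607×(4.43)^0.286 = 929 K; V₂ = 9.31 L.
ΔU = nCvΔT = 2.05×20.8×(929−607) = 13700 J.
Q = 0 for an adiabatic process, so W = −ΔU = -13700 J.

-13700 J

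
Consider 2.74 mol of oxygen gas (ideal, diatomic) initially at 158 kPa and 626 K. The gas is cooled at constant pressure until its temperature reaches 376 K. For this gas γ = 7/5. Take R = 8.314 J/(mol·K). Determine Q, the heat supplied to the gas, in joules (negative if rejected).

V₁ = nRT₁/P₁ = 2.74×8.314×626/158 = 90.3 L.
Isobaric: P stays 158 kPa; V/T = const ⇒ T₂ = 376 K, V₂ = 54.2 L.
W = PΔV = 158×(54.2−90.3) kPa·L = -5700 J.
ΔU = nCvΔT = 2.74×20.8×(376−626) = -14200 J.
Q = ΔU + W = nCpΔT = -19900 J.

-19900 J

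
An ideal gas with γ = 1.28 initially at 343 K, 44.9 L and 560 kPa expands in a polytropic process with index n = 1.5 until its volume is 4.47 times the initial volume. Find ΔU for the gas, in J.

n = P₁V₁/(RT₁) = 560×44.9/(8.314×343) = 8.82 mol.
Polytropic n=1.5: T₂ = T₁(V₁/V₂)^(n−1) = 343×(0.224)^0.50 = 162 K; P₂ = P₁(V₁/V₂)^n = 59.3 kPa.
For an ideal gas ΔU = nCvΔT with Cv = R/(γ−1) = 29.7 J/(mol·K).
ΔU = 8.82×29.7×(162−343) = -47300 J.

-47300 J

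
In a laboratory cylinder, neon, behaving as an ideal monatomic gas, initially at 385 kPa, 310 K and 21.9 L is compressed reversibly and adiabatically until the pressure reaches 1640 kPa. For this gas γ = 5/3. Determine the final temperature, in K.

553 K

Adiabatic: T₂/T₁ = (P₂/P₁)^((γ−1)/γ) ⇒ T₂ = 310×(4.26)^0.400 = 553 K; V₂ = 9.18 L.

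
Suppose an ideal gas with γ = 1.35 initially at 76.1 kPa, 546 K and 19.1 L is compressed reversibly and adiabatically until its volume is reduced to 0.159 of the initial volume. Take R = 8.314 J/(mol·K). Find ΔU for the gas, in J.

3750 J

n = P₁V₁/(RT₁) = 76.1×19.1/(8.314×546) = 0.320 mol.
Adiabatic: TV^(γ−1) = const ⇒ T₂ = 546×(6.29)^0.350 = 1040 K; PV^γ = const ⇒ P₂ = 911 kPa.
For an ideal gas ΔU = nCvΔT with Cv = R/(γ−1) = 23.8 J/(mol·K).
ΔU = 0.320×23.8×(1040−546) = 3750 J.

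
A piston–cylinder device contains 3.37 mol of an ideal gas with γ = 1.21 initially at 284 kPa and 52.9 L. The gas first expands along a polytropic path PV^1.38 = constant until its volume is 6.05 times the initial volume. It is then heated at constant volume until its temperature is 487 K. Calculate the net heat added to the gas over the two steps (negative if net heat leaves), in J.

13000 J

T₁ = P₁V₁/(nR) = 284×52.9/(3.37×8.314) = 536 K.
Step 1 — Polytropic n=1.38: T₂ = T₁(V₁/V₂)^(n−1) = 536×(0.165)^0.38 = 271 K; P₂ = P₁(V₁/V₂)^n = 23.7 kPa.
W = (P₁V₁−P₂V₂)/(n−1) = (284×52.9−23.7×320)/0.38 = 19600 J.
ΔU = nCvΔT = 3.37×39.6×(271−536) = -35400 J.
Q = ΔU + W = -15900 J.
State after step 1: P = 23.7 kPa, V = 320 L, T = 271 K.
Step 2 — Isochoric: V stays 320 L; P/T = const ⇒ T₂ = 487 K, P₂ = 42.6 kPa.
W = 0 (no volume change).
ΔU = nCvΔT = 3.37×39.6×(487−271) = 28900 J.
Q = ΔU = 28900 J.
Net over both steps: W = 19600 J, Q = 13000 J, ΔU = -6570 J.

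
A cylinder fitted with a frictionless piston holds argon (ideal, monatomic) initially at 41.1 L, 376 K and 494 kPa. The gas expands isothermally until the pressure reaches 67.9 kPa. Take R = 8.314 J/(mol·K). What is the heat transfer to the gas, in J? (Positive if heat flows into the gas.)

n = P₁V₁/(RT₁) = 494×41.1/(8.314×376) = 6.49 mol.
Isothermal: T stays 376 K; PV = const ⇒ V₂ = 299 L, P₂ = 67.9 kPa.
ΔU = 0 (ideal gas, T constant).
W = nRT ln(V₂/V₁) = 6.49×8.314×376×ln(7.28) = 40300 J.
Q = ΔU + W = 40300 J.

40300 J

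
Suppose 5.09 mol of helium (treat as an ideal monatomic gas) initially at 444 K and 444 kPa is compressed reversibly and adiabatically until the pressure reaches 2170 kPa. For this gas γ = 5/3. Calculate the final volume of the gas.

16.3 L

V₁ = nRT₁/P₁ = 5.09×8.314×444/444 = 42.3 L.
Adiabatic: T₂/T₁ = (P₂/P₁)^((γ−1)/γ) ⇒ T₂ = 444×(4.89)^0.400 = 838 K; V₂ = 16.3 L.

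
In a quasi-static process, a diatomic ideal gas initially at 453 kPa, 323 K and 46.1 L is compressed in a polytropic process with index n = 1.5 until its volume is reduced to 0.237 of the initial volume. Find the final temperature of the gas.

663 K

Polytropic n=1.5: T₂ = T₁(V₁/V₂)^(n−1) = 323×(4.22)^0.50 = 663 K; P₂ = P₁(V₁/V₂)^n = 3930 kPa.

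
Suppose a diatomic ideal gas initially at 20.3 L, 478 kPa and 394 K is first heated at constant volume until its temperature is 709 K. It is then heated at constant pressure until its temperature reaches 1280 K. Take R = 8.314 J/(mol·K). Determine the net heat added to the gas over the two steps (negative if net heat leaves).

68600 J

n = P₁V₁/(RT₁) = 478×20.3/(8.314×394) = 2.96 mol.
Step 1 — Isochoric: V stays 20.3 L; P/T = const ⇒ T₂ = 709 K, P₂ = 860 kPa.
W = 0 (no volume change).
ΔU = nCvΔT = 2.96×20.8×(709−394) = 19400 J.
Q = ΔU = 19400 J.
State after step 1: P = 860 kPa, V = 20.3 L, T = 709 K.
Step 2 — Isobaric: P stays 860 kPa; V/T = const ⇒ T₂ = 1280 K, V₂ = 36.6 L.
W = PΔV = 860×(36.6−20.3) kPa·L = 14100 J.
ΔU = nCvΔT = 2.96×20.8×(1280−709) = 35200 J.
Q = ΔU + W = nCpΔT = 49200 J.
Net over both steps: W = 14100 J, Q = 68600 J, ΔU = 54600 J.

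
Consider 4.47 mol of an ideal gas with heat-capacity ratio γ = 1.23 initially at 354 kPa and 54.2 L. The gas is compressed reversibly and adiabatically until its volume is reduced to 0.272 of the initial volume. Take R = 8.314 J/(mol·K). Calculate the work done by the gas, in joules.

T₁ = P₁V₁/(nR) = 354×54.2/(4.47×8.314) = 516 K.
Adiabatic: TV^(γ−1) = const ⇒ T₂ = 516×(3.68)^0.230 = 697 K; PV^γ = const ⇒ P₂ = 1760 kPa.
ΔU = nCvΔT = 4.47×36.1×(697−516) = 29100 J.
Q = 0 for an adiabatic process, so W = −ΔU = -29100 J.

-29100 J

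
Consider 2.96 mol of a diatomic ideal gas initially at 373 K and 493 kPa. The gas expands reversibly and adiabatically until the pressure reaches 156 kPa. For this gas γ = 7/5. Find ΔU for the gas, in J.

V₁ = nRT₁/P₁ = 2.96×8.314×373/493 = 18.6 L.
Adiabatic: T₂/T₁ = (P₂/P₁)^((γ−1)/γ) ⇒ T₂ = 373×(0.316)^0.286 = 268 K; V₂ = 42.4 L.
For an ideal gas ΔU = nCvΔT with Cv = (5/2)R = 20.8 J/(mol·K).
ΔU = 2.96×20.8×(268−373) = -6430 J.

-6430 J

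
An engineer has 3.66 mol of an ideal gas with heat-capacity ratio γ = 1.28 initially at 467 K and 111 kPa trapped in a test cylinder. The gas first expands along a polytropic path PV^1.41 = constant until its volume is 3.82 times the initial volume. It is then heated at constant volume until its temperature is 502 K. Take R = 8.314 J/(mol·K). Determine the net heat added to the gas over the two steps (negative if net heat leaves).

V₁ = nRT₁/P₁ = 3.66×8.314×467/111 = 128 L.
Step 1 — Polytropic n=1.41: T₂ = T₁(V₁/V₂)^(n−1) = 467×(0.262)^0.41 = 270 K; P₂ = P₁(V₁/V₂)^n = 16.8 kPa.
W = (P₁V₁−P₂V₂)/(n−1) = (111×128−16.8×489)/0.41 = 14700 J.
ΔU = nCvΔT = 3.66×29.7×(270−467) = -21500 J.
Q = ΔU + W = -6800 J.
State after step 1: P = 16.8 kPa, V = 489 L, T = 270 K.
Step 2 — Isochoric: V stays 489 L; P/T = const ⇒ T₂ = 502 K, P₂ = 31.2 kPa.
W = 0 (no volume change).
ΔU = nCvΔT = 3.66×29.7×(502−270) = 25300 J.
Q = ΔU = 25300 J.
Net over both steps: W = 14700 J, Q = 18500 J, ΔU = 3800 J.

18500 J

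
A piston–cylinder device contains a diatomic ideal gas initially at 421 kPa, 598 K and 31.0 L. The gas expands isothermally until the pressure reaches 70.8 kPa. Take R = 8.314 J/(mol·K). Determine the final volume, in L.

184 L

Isothermal: T stays 598 K; PV = const ⇒ V₂ = 184 L, P₂ = 70.8 kPa.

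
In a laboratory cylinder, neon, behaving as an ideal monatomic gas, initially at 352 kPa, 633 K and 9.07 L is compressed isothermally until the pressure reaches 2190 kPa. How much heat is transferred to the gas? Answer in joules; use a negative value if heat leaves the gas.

n = P₁V₁/(RT₁) = 352×9.07/(8.314×633) = 0.607 mol.
Isothermal: T stays 633 K; PV = const ⇒ V₂ = 1.46 L, P₂ = 2190 kPa.
ΔU = 0 (ideal gas, T constant).
W = nRT ln(V₂/V₁) = 0.607×8.314×633×ln(0.161) = -5840 J.
Q = ΔU + W = -5840 J.

-5840 J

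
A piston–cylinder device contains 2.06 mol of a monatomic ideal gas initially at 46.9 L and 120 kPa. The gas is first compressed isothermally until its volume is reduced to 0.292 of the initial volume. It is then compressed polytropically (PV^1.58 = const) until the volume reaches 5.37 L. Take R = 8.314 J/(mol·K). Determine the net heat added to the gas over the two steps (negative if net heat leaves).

-7840 J

T₁ = P₁V₁/(nR) = 120×46.9/(2.06×8.314) = 329 K.
Step 1 — Isothermal: T stays 329 K; PV = const ⇒ V₂ = 13.7 L, P₂ = 411 kPa.
ΔU = 0 (ideal gas, T constant).
W = nRT ln(V₂/V₁) = 2.06×8.314×329×ln(0.292) = -6930 J.
Q = ΔU + W = -6930 J.
State after step 1: P = 411 kPa, V = 13.7 L, T = 329 K.
Step 2 — Polytropic n=1.58: T₂ = T₁(V₁/V₂)^(n−1) = 329×(2.55)^0.58 = 566 K; P₂ = P₁(V₁/V₂)^n = 1800 kPa.
W = (P₁V₁−P₂V₂)/(n−1) = (411×13.7−1800×5.37)/0.58 = -7000 J.
ΔU = nCvΔT = 2.06×12.5×(566−329) = 6090 J.
Q = ΔU + W = -910 J.
Net over both steps: W = -13900 J, Q = -7840 J, ΔU = 6090 J.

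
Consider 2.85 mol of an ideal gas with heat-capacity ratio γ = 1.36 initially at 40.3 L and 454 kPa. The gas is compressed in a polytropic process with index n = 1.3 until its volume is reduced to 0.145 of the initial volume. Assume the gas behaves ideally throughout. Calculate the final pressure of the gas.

T₁ = P₁V₁/(nR) = 454×40.3/(2.85×8.314) = 772 K.
Polytropic n=1.3: T₂ = T₁(V₁/V₂)^(n−1) = 772×(6.90)^0.30 = 1380 K; P₂ = P₁(V₁/V₂)^n = 5590 kPa.

5590 kPa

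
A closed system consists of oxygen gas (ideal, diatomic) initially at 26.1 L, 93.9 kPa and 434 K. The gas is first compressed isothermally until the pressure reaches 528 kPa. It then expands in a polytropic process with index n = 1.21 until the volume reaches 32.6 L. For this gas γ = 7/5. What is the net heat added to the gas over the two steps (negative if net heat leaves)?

n = P₁V₁/(RT₁) = 93.9×26.1/(8.314×434) = 0.679 mol.
Step 1 — Isothermal: T stays 434 K; PV = const ⇒ V₂ = 4.64 L, P₂ = 528 kPa.
ΔU = 0 (ideal gas, T constant).
W = nRT ln(V₂/V₁) = 0.679×8.314×434×ln(0.178) = -4230 J.
Q = ΔU + W = -4230 J.
State after step 1: P = 528 kPa, V = 4.64 L, T = 434 K.
Step 2 — Polytropic n=1.21: T₂ = T₁(V₁/V₂)^(n−1) = 434×(0.142)^0.21 = 288 K; P₂ = P₁(V₁/V₂)^n = 49.9 kPa.
W = (P₁V₁−P₂V₂)/(n−1) = (528×4.64−49.9×32.6)/0.21 = 3920 J.
ΔU = nCvΔT = 0.679×20.8×(288−434) = -2060 J.
Q = ΔU + W = 1860 J.
Net over both steps: W = -312 J, Q = -2370 J, ΔU = -2060 J.

-2370 J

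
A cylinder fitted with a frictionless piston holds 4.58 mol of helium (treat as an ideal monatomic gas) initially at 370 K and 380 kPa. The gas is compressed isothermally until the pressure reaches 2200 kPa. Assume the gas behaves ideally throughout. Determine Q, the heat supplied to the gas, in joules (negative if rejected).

-24700 J

V₁ = nRT₁/P₁ = 4.58×8.314×370/380 = 37.1 L.
Isothermal: T stays 370 K; PV = const ⇒ V₂ = 6.40 L, P₂ = 2200 kPa.
ΔU = 0 (ideal gas, T constant).
W = nRT ln(V₂/V₁) = 4.58×8.314×370×ln(0.173) = -24700 J.
Q = ΔU + W = -24700 J.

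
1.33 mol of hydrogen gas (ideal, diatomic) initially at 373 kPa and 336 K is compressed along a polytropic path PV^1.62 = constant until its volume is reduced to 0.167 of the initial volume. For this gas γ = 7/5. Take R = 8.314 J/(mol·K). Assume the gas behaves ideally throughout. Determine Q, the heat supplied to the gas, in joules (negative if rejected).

6700 J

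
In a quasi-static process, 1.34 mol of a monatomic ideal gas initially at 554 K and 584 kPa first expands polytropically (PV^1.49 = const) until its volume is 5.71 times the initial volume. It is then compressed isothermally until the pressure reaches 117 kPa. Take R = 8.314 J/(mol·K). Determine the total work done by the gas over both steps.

V₁ = nRT₁/P₁ = 1.34×8.314×554/584 = 10.6 L.
Step 1 — Polytropic n=1.49: T₂ = T₁(V₁/V₂)^(n−1) = 554×(0.175)^0.49 = 236 K; P₂ = P₁(V₁/V₂)^n = 43.6 kPa.
W = (P₁V₁−P₂V₂)/(n−1) = (584×10.6−43.6×60.3)/0.49 = 7230 J.
ΔU = nCvΔT = 1.34×12.5×(236−554) = -5320 J.
Q = ΔU + W = 1920 J.
State after step 1: P = 43.6 kPa, V = 60.3 L, T = 236 K.
Step 2 — Isothermal: T stays 236 K; PV = const ⇒ V₂ = 22.5 L, P₂ = 117 kPa.
ΔU = 0 (ideal gas, T constant).
W = nRT ln(V₂/V₁) = 1.34×8.314×236×ln(0.372) = -2600 J.
Q = ΔU + W = -2600 J.
Net over both steps: W = 4630 J, Q = -681 J, ΔU = -5320 J.

4630 J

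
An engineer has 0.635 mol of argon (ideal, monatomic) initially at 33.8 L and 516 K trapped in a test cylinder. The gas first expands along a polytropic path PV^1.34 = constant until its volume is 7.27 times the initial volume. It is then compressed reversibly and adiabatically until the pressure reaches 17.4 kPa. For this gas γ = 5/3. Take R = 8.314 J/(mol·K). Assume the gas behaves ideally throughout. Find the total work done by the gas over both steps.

2750 J

P₁ = nRT₁/V₁ = 0.635×8.314×516/33.8 = 80.6 kPa.
Step 1 — Polytropic n=1.34: T₂ = T₁(V₁/V₂)^(n−1) = 516×(0.138)^0.34 = 263 K; P₂ = P₁(V₁/V₂)^n = 5.65 kPa.
W = (P₁V₁−P₂V₂)/(n−1) = (80.6×33.8−5.65×246)/0.34 = 3930 J.
ΔU = nCvΔT = 0.635×12.5×(263−516) = -2000 J.
Q = ΔU + W = 1930 J.
State after step 1: P = 5.65 kPa, V = 246 L, T = 263 K.
Step 2 — Adiabatic: T₂/T₁ = (P₂/P₁)^((γ−1)/γ) ⇒ T₂ = 263×(3.08)^0.400 = 412 K; V₂ = 125 L.
ΔU = nCvΔT = 0.635×12.5×(412−263) = 1180 J.
Q = 0 for an adiabatic process, so W = −ΔU = -1180 J.
Net over both steps: W = 2750 J, Q = 1930 J, ΔU = -821 J.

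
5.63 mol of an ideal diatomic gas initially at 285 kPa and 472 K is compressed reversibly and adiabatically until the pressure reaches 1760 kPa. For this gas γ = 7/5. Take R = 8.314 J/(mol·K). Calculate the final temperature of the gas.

V₁ = nRT₁/P₁ = 5.63×8.314×472/285 = 77.5 L.
Adiabatic: T₂/T₁ = (P₂/P₁)^((γ−1)/γ) ⇒ T₂ = 472×(6.18)^0.286 = 794 K; V₂ = 21.1 L.

794 K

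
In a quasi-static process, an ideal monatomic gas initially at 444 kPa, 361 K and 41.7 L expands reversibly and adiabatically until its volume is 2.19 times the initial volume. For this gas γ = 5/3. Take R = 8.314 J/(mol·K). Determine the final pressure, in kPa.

120 kPa

Adiabatic: TV^(γ−1) = const ⇒ T₂ = 361×(0.457)^0.667 = 214 K; PV^γ = const ⇒ P₂ = 120 kPa.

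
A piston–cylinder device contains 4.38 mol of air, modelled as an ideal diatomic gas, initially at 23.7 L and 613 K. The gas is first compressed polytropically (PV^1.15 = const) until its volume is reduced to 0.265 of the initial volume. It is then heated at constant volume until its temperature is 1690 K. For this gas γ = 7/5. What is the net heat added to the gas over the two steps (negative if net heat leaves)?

P₁ = nRT₁/V₁ = 4.38×8.314×613/23.7 = 942 kPa.
Step 1 — Polytropic n=1.15: T₂ = T₁(V₁/V₂)^(n−1) = 613×(3.77)^0.15 = 748 K; P₂ = P₁(V₁/V₂)^n = 4340 kPa.
W = (P₁V₁−P₂V₂)/(n−1) = (942×23.7−4340×6.28)/0.15 = -32800 J.
ΔU = nCvΔT = 4.38×20.8×(748−613) = 12300 J.
Q = ΔU + W = -20500 J.
State after step 1: P = 4340 kPa, V = 6.28 L, T = 748 K.
Step 2 — Isochoric: V stays 6.28 L; P/T = const ⇒ T₂ = 1690 K, P₂ = 9800 kPa.
W = 0 (no volume change).
ΔU = nCvΔT = 4.38×20.8×(1690−748) = 85700 J.
Q = ΔU = 85700 J.
Net over both steps: W = -32800 J, Q = 65200 J, ΔU = 98000 J.

65200 J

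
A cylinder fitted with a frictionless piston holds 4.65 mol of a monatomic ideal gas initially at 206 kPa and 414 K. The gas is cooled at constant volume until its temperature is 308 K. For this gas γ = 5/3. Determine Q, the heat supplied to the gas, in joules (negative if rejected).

-6150 J

V₁ = nRT₁/P₁ = 4.65×8.314×414/206 = 77.7 L.
Isochoric: V stays 77.7 L; P/T = const ⇒ T₂ = 308 K, P₂ = 153 kPa.
W = 0 (no volume change).
ΔU = nCvΔT = 4.65×12.5×(308−414) = -6150 J.
Q = ΔU = -6150 J.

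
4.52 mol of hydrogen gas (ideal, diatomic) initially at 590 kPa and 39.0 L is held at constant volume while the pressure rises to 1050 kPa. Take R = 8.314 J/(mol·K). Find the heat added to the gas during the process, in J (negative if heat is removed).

T₁ = P₁V₁/(nR) = 590×39.0/(4.52×8.314) = 612 K.
Isochoric: V stays 39.0 L; P/T = const ⇒ T₂ = 1090 K, P₂ = 1050 kPa.
W = 0 (no volume change).
ΔU = nCvΔT = 4.52×20.8×(1090−612) = 44800 J.
Q = ΔU = 44800 J.

44800 J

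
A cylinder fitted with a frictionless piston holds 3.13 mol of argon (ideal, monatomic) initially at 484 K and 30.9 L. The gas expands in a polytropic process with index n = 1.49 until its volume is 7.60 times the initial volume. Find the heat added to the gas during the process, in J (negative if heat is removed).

P₁ = nRT₁/V₁ = 3.13×8.314×484/30.9 = 408 kPa.
Polytropic n=1.49: T₂ = T₁(V₁/V₂)^(n−1) = 484×(0.132)^0.49 = 179 K; P₂ = P₁(V₁/V₂)^n = 19.9 kPa.
W = (P₁V₁−P₂V₂)/(n−1) = (408×30.9−19.9×235)/0.49 = 16200 J.
ΔU = nCvΔT = 3.13×12.5×(179−484) = -11900 J.
Q = ΔU + W = 4290 J.

4290 J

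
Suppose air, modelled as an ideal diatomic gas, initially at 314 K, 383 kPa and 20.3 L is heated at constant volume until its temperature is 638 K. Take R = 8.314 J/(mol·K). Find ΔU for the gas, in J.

n = P₁V₁/(RT₁) = 383×20.3/(8.314×314) = 2.98 mol.
Isochoric: V stays 20.3 L; P/T = const ⇒ T₂ = 638 K, P₂ = 778 kPa.
For an ideal gas ΔU = nCvΔT with Cv = (5/2)R = 20.8 J/(mol·K).
ΔU = 2.98×20.8×(638−314) = 20100 J.

20100 J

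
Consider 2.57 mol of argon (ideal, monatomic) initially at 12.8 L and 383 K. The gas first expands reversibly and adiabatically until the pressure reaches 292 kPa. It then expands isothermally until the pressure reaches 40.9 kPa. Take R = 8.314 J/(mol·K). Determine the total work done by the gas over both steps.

P₁ = nRT₁/V₁ = 2.57×8.314×383/12.8 = 639 kPa.
Step 1 — Adiabatic: T₂/T₁ = (P₂/P₁)^((γ−1)/γ) ⇒ T₂ = 383×(0.457)^0.400 = 280 K; V₂ = 20.5 L.
ΔU = nCvΔT = 2.57×12.5×(280−383) = -3300 J.
Q = 0 for an adiabatic process, so W = −ΔU = 3300 J.
State after step 1: P = 292 kPa, V = 20.5 L, T = 280 K.
Step 2 — Isothermal: T stays 280 K; PV = const ⇒ V₂ = 146 L, P₂ = 40.9 kPa.
ΔU = 0 (ideal gas, T constant).
W = nRT ln(V₂/V₁) = 2.57×8.314×280×ln(7.14) = 11800 J.
Q = ΔU + W = 11800 J.
Net over both steps: W = 15100 J, Q = 11800 J, ΔU = -3300 J.

15100 J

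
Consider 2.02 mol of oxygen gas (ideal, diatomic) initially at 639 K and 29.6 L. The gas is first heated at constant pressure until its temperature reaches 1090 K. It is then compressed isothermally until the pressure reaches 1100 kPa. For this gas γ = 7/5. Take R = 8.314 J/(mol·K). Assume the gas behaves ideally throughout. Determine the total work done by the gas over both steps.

-12700 J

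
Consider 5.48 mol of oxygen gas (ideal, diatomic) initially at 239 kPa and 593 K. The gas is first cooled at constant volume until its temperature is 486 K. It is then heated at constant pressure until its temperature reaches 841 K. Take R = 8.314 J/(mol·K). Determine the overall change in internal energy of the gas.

28200 J

V₁ = nRT₁/P₁ = 5.48×8.314×593/239 = 113 L.
Step 1 — Isochoric: V stays 113 L; P/T = const ⇒ T₂ = 486 K, P₂ = 196 kPa.
W = 0 (no volume change).
ΔU = nCvΔT = 5.48×20.8×(486−593) = -12200 J.
Q = ΔU = -12200 J.
State after step 1: P = 196 kPa, V = 113 L, T = 486 K.
Step 2 — Isobaric: P stays 196 kPa; V/T = const ⇒ T₂ = 841 K, V₂ = 196 L.
W = PΔV = 196×(196−113) kPa·L = 16200 J.
ΔU = nCvΔT = 5.48×20.8×(841−486) = 40400 J.
Q = ΔU + W = nCpΔT = 56600 J.
Net over both steps: W = 16200 J, Q = 44400 J, ΔU = 28200 J.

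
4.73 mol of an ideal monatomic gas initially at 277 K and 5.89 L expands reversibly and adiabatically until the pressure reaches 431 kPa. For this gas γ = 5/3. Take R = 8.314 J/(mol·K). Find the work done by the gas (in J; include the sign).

P₁ = nRT₁/V₁ = 4.73×8.314×277/5.89 = 1850 kPa.
Adiabatic: T₂/T₁ = (P₂/P₁)^((γ−1)/γ) ⇒ T₂ = 277×(0.233)^0.400 = 155 K; V₂ = 14.1 L.
ΔU = nCvΔT = 4.73×12.5×(155−277) = -7210 J.
Q = 0 for an adiabatic process, so W = −ΔU = 7210 J.

7210 J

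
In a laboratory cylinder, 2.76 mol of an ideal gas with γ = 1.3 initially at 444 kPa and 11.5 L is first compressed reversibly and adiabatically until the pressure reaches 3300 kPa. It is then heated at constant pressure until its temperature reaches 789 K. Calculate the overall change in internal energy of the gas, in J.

T₁ = P₁V₁/(nR) = 444×11.5/(2.76×8.314) = 223 K.
Step 1 — Adiabatic: T₂/T₁ = (P₂/P₁)^((γ−1)/γ) ⇒ T₂ = 223×(7.43)^0.231 = 354 K; V₂ = 2.46 L.
ΔU = nCvΔT = 2.76×27.7×(354−223) = 10000 J.
Q = 0 for an adiabatic process, so W = −ΔU = -10000 J.
State after step 1: P = 3300 kPa, V = 2.46 L, T = 354 K.
Step 2 — Isobaric: P stays 3300 kPa; V/T = const ⇒ T₂ = 789 K, V₂ = 5.49 L.
W = PΔV = 3300×(5.49−2.46) kPa·L = 9990 J.
ΔU = nCvΔT = 2.76×27.7×(789−354) = 33300 J.
Q = ΔU + W = nCpΔT = 43300 J.
Net over both steps: W = -25.7 J, Q = 43300 J, ΔU = 43300 J.

43300 J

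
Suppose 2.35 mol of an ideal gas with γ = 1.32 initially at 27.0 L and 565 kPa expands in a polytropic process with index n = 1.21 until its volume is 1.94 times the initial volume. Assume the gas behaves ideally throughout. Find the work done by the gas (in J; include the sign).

T₁ = P₁V₁/(nR) = 565×27.0/(2.35×8.314) = 781 K.
Polytropic n=1.21: T₂ = T₁(V₁/V₂)^(n−1) = 781×(0.515)^0.21 = 679 K; P₂ = P₁(V₁/V₂)^n = 253 kPa.
W = (P₁V₁−P₂V₂)/(n−1) = (565×27.0−253×52.4)/0.21 = 9440 J.

9440 J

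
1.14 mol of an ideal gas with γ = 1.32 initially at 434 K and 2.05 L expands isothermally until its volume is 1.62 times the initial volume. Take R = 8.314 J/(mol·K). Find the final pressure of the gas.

1240 kPa

P₁ = nRT₁/V₁ = 1.14×8.314×434/2.05 = 2010 kPa.
Isothermal: T stays 434 K; PV = const ⇒ V₂ = 3.32 L, P₂ = 1240 kPa.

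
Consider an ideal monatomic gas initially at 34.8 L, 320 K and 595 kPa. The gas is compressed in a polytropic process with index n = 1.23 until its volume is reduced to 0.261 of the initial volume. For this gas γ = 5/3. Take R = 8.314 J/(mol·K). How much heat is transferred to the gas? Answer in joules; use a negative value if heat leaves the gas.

-21300 J

n = P₁V₁/(RT₁) = 595×34.8/(8.314×320) = 7.78 mol.
Polytropic n=1.23: T₂ = T₁(V₁/V₂)^(n−1) = 320×(3.83)^0.23 = 436 K; P₂ = P₁(V₁/V₂)^n = 3100 kPa.
W = (P₁V₁−P₂V₂)/(n−1) = (595×34.8−3100×9.08)/0.23 = -32600 J.
ΔU = nCvΔT = 7.78×12.5×(436−320) = 11200 J.
Q = ΔU + W = -21300 J.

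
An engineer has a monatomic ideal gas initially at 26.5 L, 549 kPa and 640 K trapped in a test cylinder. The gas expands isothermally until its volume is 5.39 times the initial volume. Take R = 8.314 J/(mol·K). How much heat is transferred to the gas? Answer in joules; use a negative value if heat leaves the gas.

24500 J

n = P₁V₁/(RT₁) = 549×26.5/(8.314×640) = 2.73 mol.
Isothermal: T stays 640 K; PV = const ⇒ V₂ = 143 L, P₂ = 102 kPa.
ΔU = 0 (ideal gas, T constant).
W = nRT ln(V₂/V₁) = 2.73×8.314×640×ln(5.39) = 24500 J.
Q = ΔU + W = 24500 J.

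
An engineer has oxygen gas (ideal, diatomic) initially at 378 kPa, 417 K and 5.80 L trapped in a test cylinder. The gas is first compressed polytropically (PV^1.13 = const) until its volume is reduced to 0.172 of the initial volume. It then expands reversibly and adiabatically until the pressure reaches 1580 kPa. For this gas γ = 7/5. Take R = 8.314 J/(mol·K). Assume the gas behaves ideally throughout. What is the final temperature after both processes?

n = P₁V₁/(RT₁) = 378×5.80/(8.314×417) = 0.632 mol.
Step 1 — Polytropic n=1.13: T₂ = T₁(V₁/V₂)^(n−1) = 417×(5.81)^0.13 = 524 K; P₂ = P₁(V₁/V₂)^n = 2760 kPa.
W = (P₁V₁−P₂V₂)/(n−1) = (378×5.80−2760×0.998)/0.13 = -4340 J.
ΔU = nCvΔT = 0.632×20.8×(524−417) = 1410 J.
Q = ΔU + W = -2930 J.
State after step 1: P = 2760 kPa, V = 0.998 L, T = 524 K.
Step 2 — Adiabatic: T₂/T₁ = (P₂/P₁)^((γ−1)/γ) ⇒ T₂ = 524×(0.572)^0.286 = 447 K; V₂ = 1.49 L.
ΔU = nCvΔT = 0.632×20.8×(447−524) = -1020 J.
Q = 0 for an adiabatic process, so W = −ΔU = 1020 J.
Net over both steps: W = -3320 J, Q = -2930 J, ΔU = 393 J.

447 K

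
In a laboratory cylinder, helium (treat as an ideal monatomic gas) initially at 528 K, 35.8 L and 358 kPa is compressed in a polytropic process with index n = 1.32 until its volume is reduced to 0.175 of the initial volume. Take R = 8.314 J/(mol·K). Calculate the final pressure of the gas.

3570 kPa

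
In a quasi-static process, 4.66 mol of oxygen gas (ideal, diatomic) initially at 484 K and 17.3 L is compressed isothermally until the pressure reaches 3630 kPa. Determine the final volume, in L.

P₁ = nRT₁/V₁ = 4.66×8.314×484/17.3 = 1080 kPa.
Isothermal: T stays 484 K; PV = const ⇒ V₂ = 5.17 L, P₂ = 3630 kPa.

5.17 L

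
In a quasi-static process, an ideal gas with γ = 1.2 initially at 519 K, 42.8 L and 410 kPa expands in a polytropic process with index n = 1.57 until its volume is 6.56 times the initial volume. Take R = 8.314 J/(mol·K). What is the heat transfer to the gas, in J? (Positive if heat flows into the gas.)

-37500 J

n = P₁V₁/(RT₁) = 410×42.8/(8.314×519) = 4.07 mol.
Polytropic n=1.57: T₂ = T₁(V₁/V₂)^(n−1) = 519×(0.152)^0.57 = 178 K; P₂ = P₁(V₁/V₂)^n = 21.4 kPa.
W = (P₁V₁−P₂V₂)/(n−1) = (410×42.8−21.4×281)/0.57 = 20200 J.
ΔU = nCvΔT = 4.07×41.6×(178−519) = -57700 J.
Q = ΔU + W = -37500 J.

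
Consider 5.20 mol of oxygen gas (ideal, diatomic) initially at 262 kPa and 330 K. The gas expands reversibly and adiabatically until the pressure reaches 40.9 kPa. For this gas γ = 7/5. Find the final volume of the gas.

V₁ = nRT₁/P₁ = 5.20×8.314×330/262 = 54.5 L.
Adiabatic: T₂/T₁ = (P₂/P₁)^((γ−1)/γ) ⇒ T₂ = 330×(0.156)^0.286 = 194 K; V₂ = 205 L.

205 L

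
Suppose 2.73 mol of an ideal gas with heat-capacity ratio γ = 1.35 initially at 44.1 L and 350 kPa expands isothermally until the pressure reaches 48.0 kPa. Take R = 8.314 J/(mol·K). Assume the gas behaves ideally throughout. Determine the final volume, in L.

322 L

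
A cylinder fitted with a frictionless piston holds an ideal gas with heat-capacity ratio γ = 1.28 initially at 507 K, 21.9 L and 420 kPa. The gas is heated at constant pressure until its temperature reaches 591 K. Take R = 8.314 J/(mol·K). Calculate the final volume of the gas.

25.5 L

Isobaric: P stays 420 kPa; V/T = const ⇒ T₂ = 591 K, V₂ = 25.5 L.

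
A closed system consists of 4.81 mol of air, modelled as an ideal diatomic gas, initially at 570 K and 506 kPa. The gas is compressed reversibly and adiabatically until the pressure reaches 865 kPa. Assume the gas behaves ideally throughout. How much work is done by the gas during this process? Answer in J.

V₁ = nRT₁/P₁ = 4.81×8.314×570/506 = 45.0 L.
Adiabatic: T₂/T₁ = (P₂/P₁)^((γ−1)/γ) ⇒ T₂ = 570×(1.71)^0.286 = 664 K; V₂ = 30.7 L.
ΔU = nCvΔT = 4.81×20.8×(664−570) = 9430 J.
Q = 0 for an adiabatic process, so W = −ΔU = -9430 J.

-9430 J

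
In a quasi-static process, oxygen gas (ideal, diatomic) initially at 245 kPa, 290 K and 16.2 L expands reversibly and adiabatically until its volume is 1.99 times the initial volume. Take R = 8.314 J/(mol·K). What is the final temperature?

220 K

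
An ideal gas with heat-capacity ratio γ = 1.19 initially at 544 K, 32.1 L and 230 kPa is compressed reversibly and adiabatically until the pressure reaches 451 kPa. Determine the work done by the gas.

n = P₁V₁/(RT₁) = 230×32.1/(8.314×544) = 1.63 mol.
Adiabatic: T₂/T₁ = (P₂/P₁)^((γ−1)/γ) ⇒ T₂ = 544×(1.96)^0.160 = 606 K; V₂ = 18.2 L.
ΔU = nCvΔT = 1.63×43.8×(606−544) = 4410 J.
Q = 0 for an adiabatic process, so W = −ΔU = -4410 J.

-4410 J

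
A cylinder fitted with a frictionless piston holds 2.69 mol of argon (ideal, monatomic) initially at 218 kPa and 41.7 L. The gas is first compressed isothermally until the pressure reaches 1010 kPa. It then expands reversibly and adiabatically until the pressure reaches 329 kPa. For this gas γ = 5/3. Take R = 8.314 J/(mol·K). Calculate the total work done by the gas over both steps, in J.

T₁ = P₁V₁/(nR) = 218×41.7/(2.69×8.314) = 406 K.
Step 1 — Isothermal: T stays 406 K; PV = const ⇒ V₂ = 9.00 L, P₂ = 1010 kPa.
ΔU = 0 (ideal gas, T constant).
W = nRT ln(V₂/V₁) = 2.69×8.314×406×ln(0.216) = -13900 J.
Q = ΔU + W = -13900 J.
State after step 1: P = 1010 kPa, V = 9.00 L, T = 406 K.
Step 2 — Adiabatic: T₂/T₁ = (P₂/P₁)^((γ−1)/γ) ⇒ T₂ = 406×(0.326)^0.400 = 260 K; V₂ = 17.6 L.
ΔU = nCvΔT = 2.69×12.5×(260−406) = -4930 J.
Q = 0 for an adiabatic process, so W = −ΔU = 4930 J.
Net over both steps: W = -9010 J, Q = -13900 J, ΔU = -4930 J.

-9010 J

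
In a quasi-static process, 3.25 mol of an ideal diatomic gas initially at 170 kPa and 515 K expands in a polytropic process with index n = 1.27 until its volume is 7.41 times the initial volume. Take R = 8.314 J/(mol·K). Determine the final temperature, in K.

300 K

V₁ = nRT₁/P₁ = 3.25×8.314×515/170 = 81.9 L.
Polytropic n=1.27: T₂ = T₁(V₁/V₂)^(n−1) = 515×(0.135)^0.27 = 300 K; P₂ = P₁(V₁/V₂)^n = 13.4 kPa.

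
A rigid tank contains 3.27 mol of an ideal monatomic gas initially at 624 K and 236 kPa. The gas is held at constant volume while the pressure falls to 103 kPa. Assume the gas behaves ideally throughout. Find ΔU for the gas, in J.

-14300 J

V₁ = nRT₁/P₁ = 3.27×8.314×624/236 = 71.9 L.
Isochoric: V stays 71.9 L; P/T = const ⇒ T₂ = 272 K, P₂ = 103 kPa.
For an ideal gas ΔU = nCvΔT with Cv = (3/2)R = 12.5 J/(mol·K).
ΔU = 3.27×12.5×(272−624) = -14300 J.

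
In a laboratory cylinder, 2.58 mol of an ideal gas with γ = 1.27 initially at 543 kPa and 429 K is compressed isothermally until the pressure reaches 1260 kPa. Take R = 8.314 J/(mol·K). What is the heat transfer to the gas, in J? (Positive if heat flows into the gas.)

V₁ = nRT₁/P₁ = 2.58×8.314×429/543 = 16.9 L.
Isothermal: T stays 429 K; PV = const ⇒ V₂ = 7.30 L, P₂ = 1260 kPa.
ΔU = 0 (ideal gas, T constant).
W = nRT ln(V₂/V₁) = 2.58×8.314×429×ln(0.431) = -7750 J.
Q = ΔU + W = -7750 J.

-7750 J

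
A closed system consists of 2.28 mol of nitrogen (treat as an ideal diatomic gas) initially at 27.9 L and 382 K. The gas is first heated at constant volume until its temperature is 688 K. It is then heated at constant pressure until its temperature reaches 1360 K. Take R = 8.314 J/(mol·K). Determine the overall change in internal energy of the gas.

P₁ = nRT₁/V₁ = 2.28×8.314×382/27.9 = 260 kPa.
Step 1 — Isochoric: V stays 27.9 L; P/T = const ⇒ T₂ = 688 K, P₂ = 467 kPa.
W = 0 (no volume change).
ΔU = nCvΔT = 2.28×20.8×(688−382) = 14500 J.
Q = ΔU = 14500 J.
State after step 1: P = 467 kPa, V = 27.9 L, T = 688 K.
Step 2 — Isobaric: P stays 467 kPa; V/T = const ⇒ T₂ = 1360 K, V₂ = 55.2 L.
W = PΔV = 467×(55.2−27.9) kPa·L = 12700 J.
ΔU = nCvΔT = 2.28×20.8×(1360−688) = 31800 J.
Q = ΔU + W = nCpΔT = 44600 J.
Net over both steps: W = 12700 J, Q = 59100 J, ΔU = 46300 J.

46300 J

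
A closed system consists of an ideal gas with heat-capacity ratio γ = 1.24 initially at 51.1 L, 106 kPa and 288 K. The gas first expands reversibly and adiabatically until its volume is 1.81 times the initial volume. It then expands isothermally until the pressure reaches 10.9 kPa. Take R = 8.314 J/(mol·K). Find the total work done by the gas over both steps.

n = P₁V₁/(RT₁) = 106×51.1/(8.314×288) = 2.26 mol.
Step 1 — Adiabatic: TV^(γ−1) = const ⇒ T₂ = 288×(0.552)^0.240 = 250 K; PV^γ = const ⇒ P₂ = 50.8 kPa.
ΔU = nCvΔT = 2.26×34.6×(250−288) = -3000 J.
Q = 0 for an adiabatic process, so W = −ΔU = 3000 J.
State after step 1: P = 50.8 kPa, V = 92.5 L, T = 250 K.
Step 2 — Isothermal: T stays 250 K; PV = const ⇒ V₂ = 431 L, P₂ = 10.9 kPa.
ΔU = 0 (ideal gas, T constant).
W = nRT ln(V₂/V₁) = 2.26×8.314×250×ln(4.66) = 7230 J.
Q = ΔU + W = 7230 J.
Net over both steps: W = 10200 J, Q = 7230 J, ΔU = -3000 J.

10200 J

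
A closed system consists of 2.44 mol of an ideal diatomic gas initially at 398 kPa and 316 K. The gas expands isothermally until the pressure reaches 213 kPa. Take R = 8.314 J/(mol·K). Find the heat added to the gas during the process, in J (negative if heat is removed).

V₁ = nRT₁/P₁ = 2.44×8.314×316/398 = 16.1 L.
Isothermal: T stays 316 K; PV = const ⇒ V₂ = 30.1 L, P₂ = 213 kPa.
ΔU = 0 (ideal gas, T constant).
W = nRT ln(V₂/V₁) = 2.44×8.314×316×ln(1.87) = 4010 J.
Q = ΔU + W = 4010 J.

4010 J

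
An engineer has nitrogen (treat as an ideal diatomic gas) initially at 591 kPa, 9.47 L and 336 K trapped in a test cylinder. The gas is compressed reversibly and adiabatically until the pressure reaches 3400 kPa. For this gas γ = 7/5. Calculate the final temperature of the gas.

554 K

Adiabatic: T₂/T₁ = (P₂/P₁)^((γ−1)/γ) ⇒ T₂ = 336×(5.75)^0.286 = 554 K; V₂ = 2.71 L.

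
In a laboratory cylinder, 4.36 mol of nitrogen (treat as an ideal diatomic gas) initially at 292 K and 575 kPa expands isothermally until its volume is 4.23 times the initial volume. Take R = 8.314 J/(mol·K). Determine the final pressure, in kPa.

136 kPa

V₁ = nRT₁/P₁ = 4.36×8.314×292/575 = 18.4 L.
Isothermal: T stays 292 K; PV = const ⇒ V₂ = 77.9 L, P₂ = 136 kPa.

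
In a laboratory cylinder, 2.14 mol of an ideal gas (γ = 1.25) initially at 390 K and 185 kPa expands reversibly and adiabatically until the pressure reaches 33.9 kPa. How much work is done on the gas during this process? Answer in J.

-7990 J

V₁ = nRT₁/P₁ = 2.14×8.314×390/185 = 37.5 L.
Adiabatic: T₂/T₁ = (P₂/P₁)^((γ−1)/γ) ⇒ T₂ = 390×(0.183)^0.200 = 278 K; V₂ = 146 L.
ΔU = nCvΔT = 2.14×33.3×(278−390) = -7990 J.
Q = 0 for an adiabatic process, so W = −ΔU = 7990 J.
Work done on the gas = −W_by = -7990 J.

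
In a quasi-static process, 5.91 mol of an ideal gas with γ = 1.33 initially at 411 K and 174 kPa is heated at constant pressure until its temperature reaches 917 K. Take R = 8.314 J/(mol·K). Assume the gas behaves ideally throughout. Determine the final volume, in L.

259 L

V₁ = nRT₁/P₁ = 5.91×8.314×411/174 = 116 L.
Isobaric: P stays 174 kPa; V/T = const ⇒ T₂ = 917 K, V₂ = 259 L.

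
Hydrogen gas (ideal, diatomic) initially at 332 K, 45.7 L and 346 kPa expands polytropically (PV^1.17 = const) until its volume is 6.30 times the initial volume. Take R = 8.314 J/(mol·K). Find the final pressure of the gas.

40.2 kPa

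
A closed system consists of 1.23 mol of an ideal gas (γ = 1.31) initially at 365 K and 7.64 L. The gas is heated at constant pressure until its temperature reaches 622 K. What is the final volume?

P₁ = nRT₁/V₁ = 1.23×8.314×365/7.64 = 489 kPa.
Isobaric: P stays 489 kPa; V/T = const ⇒ T₂ = 622 K, V₂ = 13.0 L.

13.0 L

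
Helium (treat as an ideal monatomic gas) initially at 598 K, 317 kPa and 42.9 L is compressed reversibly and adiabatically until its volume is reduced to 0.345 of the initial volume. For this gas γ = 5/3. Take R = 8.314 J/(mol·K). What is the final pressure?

Adiabatic: TV^(γ−1) = const ⇒ T₂ = 598×(2.90)^0.667 = 1220 K; PV^γ = const ⇒ P₂ = 1870 kPa.

1870 kPa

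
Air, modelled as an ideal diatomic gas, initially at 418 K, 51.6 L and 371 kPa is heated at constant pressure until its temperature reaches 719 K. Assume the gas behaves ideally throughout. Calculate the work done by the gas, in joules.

n = P₁V₁/(RT₁) = 371×51.6/(8.314×418) = 5.51 mol.
Isobaric: P stays 371 kPa; V/T = const ⇒ T₂ = 719 K, V₂ = 88.8 L.
W = PΔV = 371×(88.8−51.6) kPa·L = 13800 J.

13800 J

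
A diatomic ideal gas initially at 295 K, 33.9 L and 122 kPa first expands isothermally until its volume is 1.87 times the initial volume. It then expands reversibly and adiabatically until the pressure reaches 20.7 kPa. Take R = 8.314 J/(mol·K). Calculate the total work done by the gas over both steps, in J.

n = P₁V₁/(RT₁) = 122×33.9/(8.314×295) = 1.69 mol.
Step 1 — Isothermal: T stays 295 K; PV = const ⇒ V₂ = 63.4 L, P₂ = 65.2 kPa.
ΔU = 0 (ideal gas, T constant).
W = nRT ln(V₂/V₁) = 1.69×8.314×295×ln(1.87) = 2590 J.
Q = ΔU + W = 2590 J.
State after step 1: P = 65.2 kPa, V = 63.4 L, T = 295 K.
Step 2 — Adiabatic: T₂/T₁ = (P₂/P₁)^((γ−1)/γ) ⇒ T₂ = 295×(0.317)^0.286 = 213 K; V₂ = 144 L.
ΔU = nCvΔT = 1.69×20.8×(213−295) = -2890 J.
Q = 0 for an adiabatic process, so W = −ΔU = 2890 J.
Net over both steps: W = 5480 J, Q = 2590 J, ΔU = -2890 J.

5480 J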